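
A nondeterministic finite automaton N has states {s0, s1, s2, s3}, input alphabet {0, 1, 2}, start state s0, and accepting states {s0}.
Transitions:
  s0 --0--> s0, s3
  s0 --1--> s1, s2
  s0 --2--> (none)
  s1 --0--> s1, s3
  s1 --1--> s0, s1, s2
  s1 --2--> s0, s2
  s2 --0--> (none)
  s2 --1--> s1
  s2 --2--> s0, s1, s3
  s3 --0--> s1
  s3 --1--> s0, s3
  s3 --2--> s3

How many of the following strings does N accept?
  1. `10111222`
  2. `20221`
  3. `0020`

2

`10111222`: accepted
`20221`: rejected
`0020`: accepted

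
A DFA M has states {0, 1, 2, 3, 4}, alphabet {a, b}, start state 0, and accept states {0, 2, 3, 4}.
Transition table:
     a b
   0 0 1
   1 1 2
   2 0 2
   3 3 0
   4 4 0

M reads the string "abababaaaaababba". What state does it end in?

0

0 --a--> 0
0 --b--> 1
1 --a--> 1
1 --b--> 2
2 --a--> 0
0 --b--> 1
1 --a--> 1
1 --a--> 1
1 --a--> 1
1 --a--> 1
1 --a--> 1
1 --b--> 2
2 --a--> 0
0 --b--> 1
1 --b--> 2
2 --a--> 0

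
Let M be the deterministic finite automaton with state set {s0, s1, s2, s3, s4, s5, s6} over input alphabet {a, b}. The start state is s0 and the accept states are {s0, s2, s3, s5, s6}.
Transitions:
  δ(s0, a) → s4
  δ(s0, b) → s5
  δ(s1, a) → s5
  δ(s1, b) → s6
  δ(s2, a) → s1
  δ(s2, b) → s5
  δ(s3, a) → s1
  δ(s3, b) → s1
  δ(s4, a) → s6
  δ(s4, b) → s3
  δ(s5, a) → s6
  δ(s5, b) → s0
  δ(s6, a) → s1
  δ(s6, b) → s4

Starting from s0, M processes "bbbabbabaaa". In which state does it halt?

s6

s0 --b--> s5
s5 --b--> s0
s0 --b--> s5
s5 --a--> s6
s6 --b--> s4
s4 --b--> s3
s3 --a--> s1
s1 --b--> s6
s6 --a--> s1
s1 --a--> s5
s5 --a--> s6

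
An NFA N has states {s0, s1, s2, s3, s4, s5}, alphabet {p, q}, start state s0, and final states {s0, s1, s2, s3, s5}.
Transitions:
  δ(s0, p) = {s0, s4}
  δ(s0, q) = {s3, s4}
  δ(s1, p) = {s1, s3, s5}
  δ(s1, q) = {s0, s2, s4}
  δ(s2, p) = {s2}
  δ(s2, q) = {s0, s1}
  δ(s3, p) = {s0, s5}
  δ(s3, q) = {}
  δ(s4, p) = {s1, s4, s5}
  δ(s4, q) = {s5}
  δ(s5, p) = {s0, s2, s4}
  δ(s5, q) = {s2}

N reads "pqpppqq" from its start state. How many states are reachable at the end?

6

Start: {s0}
read p: {s0, s4}
read q: {s3, s4, s5}
read p: {s0, s1, s2, s4, s5}
read p: {s0, s1, s2, s3, s4, s5}
read p: {s0, s1, s2, s3, s4, s5}
read q: {s0, s1, s2, s3, s4, s5}
read q: {s0, s1, s2, s3, s4, s5}
Final reachable set {s0, s1, s2, s3, s4, s5} has 6 states.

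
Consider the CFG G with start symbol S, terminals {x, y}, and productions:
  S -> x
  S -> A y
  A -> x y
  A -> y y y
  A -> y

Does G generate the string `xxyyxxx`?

no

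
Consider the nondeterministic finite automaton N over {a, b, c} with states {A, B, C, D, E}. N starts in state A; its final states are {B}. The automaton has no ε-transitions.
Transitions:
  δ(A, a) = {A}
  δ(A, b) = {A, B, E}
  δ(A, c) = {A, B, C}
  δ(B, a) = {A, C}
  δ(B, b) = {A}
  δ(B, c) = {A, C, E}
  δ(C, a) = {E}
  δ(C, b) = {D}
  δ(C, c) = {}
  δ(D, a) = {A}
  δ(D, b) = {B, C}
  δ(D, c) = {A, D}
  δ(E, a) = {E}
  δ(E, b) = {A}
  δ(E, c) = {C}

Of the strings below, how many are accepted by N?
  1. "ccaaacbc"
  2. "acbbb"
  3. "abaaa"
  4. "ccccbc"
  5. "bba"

3

"ccaaacbc": accepted
"acbbb": accepted
"abaaa": rejected
"ccccbc": accepted
"bba": rejected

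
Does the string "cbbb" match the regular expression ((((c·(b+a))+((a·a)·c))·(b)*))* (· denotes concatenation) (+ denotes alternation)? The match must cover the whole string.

yes

Split into 1 piece cbbb; each matches (((c·(b+a))+((a·a)·c))·(b)*).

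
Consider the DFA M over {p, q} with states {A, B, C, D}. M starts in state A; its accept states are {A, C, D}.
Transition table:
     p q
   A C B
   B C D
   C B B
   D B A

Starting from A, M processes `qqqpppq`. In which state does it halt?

A --q--> B
B --q--> D
D --q--> A
A --p--> C
C --p--> B
B --p--> C
C --q--> B

B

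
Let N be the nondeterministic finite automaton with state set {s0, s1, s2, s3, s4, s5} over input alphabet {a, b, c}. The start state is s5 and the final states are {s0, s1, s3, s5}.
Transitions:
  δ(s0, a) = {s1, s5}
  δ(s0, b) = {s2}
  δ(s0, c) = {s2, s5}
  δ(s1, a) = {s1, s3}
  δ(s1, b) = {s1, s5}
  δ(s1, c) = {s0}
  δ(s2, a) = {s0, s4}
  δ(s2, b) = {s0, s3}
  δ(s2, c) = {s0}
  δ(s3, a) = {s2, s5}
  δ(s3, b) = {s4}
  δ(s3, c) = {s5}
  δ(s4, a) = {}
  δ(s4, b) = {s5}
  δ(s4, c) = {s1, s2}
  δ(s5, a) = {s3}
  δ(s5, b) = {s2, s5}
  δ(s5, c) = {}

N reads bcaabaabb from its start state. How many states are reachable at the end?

Start: {s5}
read b: {s2, s5}
read c: {s0}
read a: {s1, s5}
read a: {s1, s3}
read b: {s1, s4, s5}
read a: {s1, s3}
read a: {s1, s2, s3, s5}
read b: {s0, s1, s2, s3, s4, s5}
read b: {s0, s1, s2, s3, s4, s5}
Final reachable set {s0, s1, s2, s3, s4, s5} has 6 states.

6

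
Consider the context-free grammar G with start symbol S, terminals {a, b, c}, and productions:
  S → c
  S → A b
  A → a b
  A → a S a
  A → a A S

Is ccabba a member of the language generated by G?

no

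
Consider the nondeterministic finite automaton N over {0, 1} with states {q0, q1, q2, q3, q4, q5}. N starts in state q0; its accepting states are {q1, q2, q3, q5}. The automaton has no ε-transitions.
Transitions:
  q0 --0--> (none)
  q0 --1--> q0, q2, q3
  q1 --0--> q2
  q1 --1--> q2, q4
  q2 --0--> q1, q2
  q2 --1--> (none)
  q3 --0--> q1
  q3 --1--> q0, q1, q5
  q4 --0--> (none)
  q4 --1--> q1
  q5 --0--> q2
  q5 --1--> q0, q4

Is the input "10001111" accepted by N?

accepted

Start: {q0}
read 1: {q0, q2, q3}
read 0: {q1, q2}
read 0: {q1, q2}
read 0: {q1, q2}
read 1: {q2, q4}
read 1: {q1}
read 1: {q2, q4}
read 1: {q1}
Reachable ∩ accepting = {q1} — nonempty.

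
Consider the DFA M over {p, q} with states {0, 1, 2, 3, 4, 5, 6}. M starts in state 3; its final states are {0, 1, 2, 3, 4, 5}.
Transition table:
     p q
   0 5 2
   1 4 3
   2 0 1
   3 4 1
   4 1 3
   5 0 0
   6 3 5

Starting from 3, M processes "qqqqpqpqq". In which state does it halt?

1

3 --q--> 1
1 --q--> 3
3 --q--> 1
1 --q--> 3
3 --p--> 4
4 --q--> 3
3 --p--> 4
4 --q--> 3
3 --q--> 1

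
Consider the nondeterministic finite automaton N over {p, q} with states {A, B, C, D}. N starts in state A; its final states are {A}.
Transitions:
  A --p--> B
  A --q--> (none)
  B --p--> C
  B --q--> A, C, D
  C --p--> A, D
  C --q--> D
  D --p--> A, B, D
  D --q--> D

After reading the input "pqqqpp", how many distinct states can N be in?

Start: {A}
read p: {B}
read q: {A, C, D}
read q: {D}
read q: {D}
read p: {A, B, D}
read p: {A, B, C, D}
Final reachable set {A, B, C, D} has 4 states.

4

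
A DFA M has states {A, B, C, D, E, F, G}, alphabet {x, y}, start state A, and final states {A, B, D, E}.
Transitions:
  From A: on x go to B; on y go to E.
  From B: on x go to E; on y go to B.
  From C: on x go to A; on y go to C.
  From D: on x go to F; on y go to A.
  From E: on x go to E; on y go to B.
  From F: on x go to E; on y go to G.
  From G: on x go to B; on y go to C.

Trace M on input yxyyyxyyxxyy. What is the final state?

B

A --y--> E
E --x--> E
E --y--> B
B --y--> B
B --y--> B
B --x--> E
E --y--> B
B --y--> B
B --x--> E
E --x--> E
E --y--> B
B --y--> B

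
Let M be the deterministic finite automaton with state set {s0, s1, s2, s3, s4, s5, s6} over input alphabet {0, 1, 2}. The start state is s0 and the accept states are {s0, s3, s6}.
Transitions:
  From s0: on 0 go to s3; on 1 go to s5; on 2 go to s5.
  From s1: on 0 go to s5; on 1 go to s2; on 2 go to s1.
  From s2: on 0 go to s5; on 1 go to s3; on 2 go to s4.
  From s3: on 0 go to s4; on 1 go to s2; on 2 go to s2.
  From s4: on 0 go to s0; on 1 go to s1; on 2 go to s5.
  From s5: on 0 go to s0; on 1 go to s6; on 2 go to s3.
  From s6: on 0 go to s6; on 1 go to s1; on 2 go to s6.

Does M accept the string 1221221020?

s0 --1--> s5
s5 --2--> s3
s3 --2--> s2
s2 --1--> s3
s3 --2--> s2
s2 --2--> s4
s4 --1--> s1
s1 --0--> s5
s5 --2--> s3
s3 --0--> s4
End in state s4, which is not an accepting state.

rejected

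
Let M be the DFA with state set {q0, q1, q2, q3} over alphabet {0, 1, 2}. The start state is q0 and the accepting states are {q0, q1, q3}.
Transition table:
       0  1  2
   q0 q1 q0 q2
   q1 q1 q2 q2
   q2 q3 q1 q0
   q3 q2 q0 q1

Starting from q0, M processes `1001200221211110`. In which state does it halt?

q3

q0 --1--> q0
q0 --0--> q1
q1 --0--> q1
q1 --1--> q2
q2 --2--> q0
q0 --0--> q1
q1 --0--> q1
q1 --2--> q2
q2 --2--> q0
q0 --1--> q0
q0 --2--> q2
q2 --1--> q1
q1 --1--> q2
q2 --1--> q1
q1 --1--> q2
q2 --0--> q3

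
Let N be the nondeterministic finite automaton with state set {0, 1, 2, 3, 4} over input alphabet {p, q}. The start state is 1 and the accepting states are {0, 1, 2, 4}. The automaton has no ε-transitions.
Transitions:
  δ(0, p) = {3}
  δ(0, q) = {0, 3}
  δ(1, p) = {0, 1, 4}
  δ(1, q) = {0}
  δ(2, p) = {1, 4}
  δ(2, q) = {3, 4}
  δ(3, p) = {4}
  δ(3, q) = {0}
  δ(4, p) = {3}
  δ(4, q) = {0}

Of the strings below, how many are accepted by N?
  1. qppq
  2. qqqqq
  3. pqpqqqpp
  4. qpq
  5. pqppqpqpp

5

qppq: accepted
qqqqq: accepted
pqpqqqpp: accepted
qpq: accepted
pqppqpqpp: accepted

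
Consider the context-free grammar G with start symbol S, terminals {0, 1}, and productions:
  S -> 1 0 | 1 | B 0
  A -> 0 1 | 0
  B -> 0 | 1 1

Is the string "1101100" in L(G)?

no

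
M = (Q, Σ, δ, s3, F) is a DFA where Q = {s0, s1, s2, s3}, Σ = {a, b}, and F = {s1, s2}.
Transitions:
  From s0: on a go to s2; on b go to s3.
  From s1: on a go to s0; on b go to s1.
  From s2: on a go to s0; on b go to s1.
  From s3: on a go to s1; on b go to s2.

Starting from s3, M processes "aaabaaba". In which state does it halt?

s3 --a--> s1
s1 --a--> s0
s0 --a--> s2
s2 --b--> s1
s1 --a--> s0
s0 --a--> s2
s2 --b--> s1
s1 --a--> s0

s0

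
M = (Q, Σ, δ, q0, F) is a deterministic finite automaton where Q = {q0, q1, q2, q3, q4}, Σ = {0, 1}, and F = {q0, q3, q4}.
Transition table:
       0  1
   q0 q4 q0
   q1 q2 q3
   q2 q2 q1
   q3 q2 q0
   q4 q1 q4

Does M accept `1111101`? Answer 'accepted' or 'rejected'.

accepted

q0 --1--> q0
q0 --1--> q0
q0 --1--> q0
q0 --1--> q0
q0 --1--> q0
q0 --0--> q4
q4 --1--> q4
End in state q4, which is an accepting state.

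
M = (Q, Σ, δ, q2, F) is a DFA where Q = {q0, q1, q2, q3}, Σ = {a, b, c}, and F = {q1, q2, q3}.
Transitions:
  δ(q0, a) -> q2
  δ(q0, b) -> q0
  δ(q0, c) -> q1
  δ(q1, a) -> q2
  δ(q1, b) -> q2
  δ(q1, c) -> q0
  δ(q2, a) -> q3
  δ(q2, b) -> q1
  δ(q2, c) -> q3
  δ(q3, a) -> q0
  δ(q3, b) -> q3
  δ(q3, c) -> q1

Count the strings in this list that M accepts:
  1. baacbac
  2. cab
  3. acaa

baacbac: accepted
cab: rejected
acaa: accepted

2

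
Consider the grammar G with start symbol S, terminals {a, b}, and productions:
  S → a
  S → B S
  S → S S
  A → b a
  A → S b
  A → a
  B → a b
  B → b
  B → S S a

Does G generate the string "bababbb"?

no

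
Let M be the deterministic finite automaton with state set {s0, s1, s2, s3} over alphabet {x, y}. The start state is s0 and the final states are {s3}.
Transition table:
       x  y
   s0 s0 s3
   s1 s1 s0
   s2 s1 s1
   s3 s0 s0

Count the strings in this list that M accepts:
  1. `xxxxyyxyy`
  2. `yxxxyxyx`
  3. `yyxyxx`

`xxxxyyxyy`: rejected
`yxxxyxyx`: rejected
`yyxyxx`: rejected

0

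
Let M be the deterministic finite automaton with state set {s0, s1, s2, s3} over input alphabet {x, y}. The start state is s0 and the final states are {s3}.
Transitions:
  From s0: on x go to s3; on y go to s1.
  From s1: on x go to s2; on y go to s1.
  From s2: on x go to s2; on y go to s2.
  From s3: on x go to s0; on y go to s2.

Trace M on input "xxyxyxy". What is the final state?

s0 --x--> s3
s3 --x--> s0
s0 --y--> s1
s1 --x--> s2
s2 --y--> s2
s2 --x--> s2
s2 --y--> s2

s2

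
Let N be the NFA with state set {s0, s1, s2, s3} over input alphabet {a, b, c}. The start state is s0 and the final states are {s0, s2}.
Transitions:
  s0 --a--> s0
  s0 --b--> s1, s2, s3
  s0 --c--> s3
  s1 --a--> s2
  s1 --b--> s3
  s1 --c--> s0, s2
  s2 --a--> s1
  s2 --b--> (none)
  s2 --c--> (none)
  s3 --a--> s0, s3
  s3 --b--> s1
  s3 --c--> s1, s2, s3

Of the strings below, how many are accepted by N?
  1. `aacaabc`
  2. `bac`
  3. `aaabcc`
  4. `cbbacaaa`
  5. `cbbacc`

`aacaabc`: accepted
`bac`: accepted
`aaabcc`: accepted
`cbbacaaa`: accepted
`cbbacc`: accepted

5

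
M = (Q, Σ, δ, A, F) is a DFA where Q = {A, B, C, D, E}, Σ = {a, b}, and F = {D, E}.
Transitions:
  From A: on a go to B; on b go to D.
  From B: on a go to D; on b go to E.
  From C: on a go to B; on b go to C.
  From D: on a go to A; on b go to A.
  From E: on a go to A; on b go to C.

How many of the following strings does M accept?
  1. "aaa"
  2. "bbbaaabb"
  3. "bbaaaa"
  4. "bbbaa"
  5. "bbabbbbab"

2

"aaa": rejected
"bbbaaabb": accepted
"bbaaaa": rejected
"bbbaa": rejected
"bbabbbbab": accepted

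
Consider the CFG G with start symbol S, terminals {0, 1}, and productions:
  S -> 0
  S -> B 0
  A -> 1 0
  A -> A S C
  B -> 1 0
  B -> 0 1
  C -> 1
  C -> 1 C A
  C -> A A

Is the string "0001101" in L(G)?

no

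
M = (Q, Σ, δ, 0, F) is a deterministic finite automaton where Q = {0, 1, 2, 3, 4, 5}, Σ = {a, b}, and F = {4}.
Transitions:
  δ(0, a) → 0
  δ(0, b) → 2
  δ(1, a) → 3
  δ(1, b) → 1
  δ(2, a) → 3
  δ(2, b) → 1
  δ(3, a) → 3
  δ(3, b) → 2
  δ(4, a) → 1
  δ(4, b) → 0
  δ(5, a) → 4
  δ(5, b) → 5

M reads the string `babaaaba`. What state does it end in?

0 --b--> 2
2 --a--> 3
3 --b--> 2
2 --a--> 3
3 --a--> 3
3 --a--> 3
3 --b--> 2
2 --a--> 3

3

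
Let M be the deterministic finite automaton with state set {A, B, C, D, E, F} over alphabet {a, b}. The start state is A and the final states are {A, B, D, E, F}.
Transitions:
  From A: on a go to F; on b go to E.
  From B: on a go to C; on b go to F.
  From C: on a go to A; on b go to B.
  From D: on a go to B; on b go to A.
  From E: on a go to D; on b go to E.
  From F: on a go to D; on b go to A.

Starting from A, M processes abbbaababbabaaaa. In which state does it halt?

C

A --a--> F
F --b--> A
A --b--> E
E --b--> E
E --a--> D
D --a--> B
B --b--> F
F --a--> D
D --b--> A
A --b--> E
E --a--> D
D --b--> A
A --a--> F
F --a--> D
D --a--> B
B --a--> C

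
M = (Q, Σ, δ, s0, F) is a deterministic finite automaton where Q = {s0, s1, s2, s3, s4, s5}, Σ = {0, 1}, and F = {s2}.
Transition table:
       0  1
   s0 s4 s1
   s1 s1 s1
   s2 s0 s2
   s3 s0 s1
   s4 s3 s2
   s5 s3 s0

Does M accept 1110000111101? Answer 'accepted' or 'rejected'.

s0 --1--> s1
s1 --1--> s1
s1 --1--> s1
s1 --0--> s1
s1 --0--> s1
s1 --0--> s1
s1 --0--> s1
s1 --1--> s1
s1 --1--> s1
s1 --1--> s1
s1 --1--> s1
s1 --0--> s1
s1 --1--> s1
End in state s1, which is not an accepting state.

rejected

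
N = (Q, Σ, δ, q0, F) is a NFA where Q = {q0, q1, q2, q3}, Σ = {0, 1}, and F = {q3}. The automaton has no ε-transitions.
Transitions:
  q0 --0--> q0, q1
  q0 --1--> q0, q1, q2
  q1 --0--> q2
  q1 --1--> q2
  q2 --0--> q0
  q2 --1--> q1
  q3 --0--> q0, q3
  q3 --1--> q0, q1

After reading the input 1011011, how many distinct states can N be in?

Start: {q0}
read 1: {q0, q1, q2}
read 0: {q0, q1, q2}
read 1: {q0, q1, q2}
read 1: {q0, q1, q2}
read 0: {q0, q1, q2}
read 1: {q0, q1, q2}
read 1: {q0, q1, q2}
Final reachable set {q0, q1, q2} has 3 states.

3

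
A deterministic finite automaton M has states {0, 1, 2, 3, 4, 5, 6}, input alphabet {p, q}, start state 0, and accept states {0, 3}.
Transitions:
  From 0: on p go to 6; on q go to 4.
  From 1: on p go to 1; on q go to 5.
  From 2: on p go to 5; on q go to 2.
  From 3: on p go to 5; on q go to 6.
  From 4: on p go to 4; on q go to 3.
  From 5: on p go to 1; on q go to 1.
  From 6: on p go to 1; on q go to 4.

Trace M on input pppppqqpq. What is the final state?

5

0 --p--> 6
6 --p--> 1
1 --p--> 1
1 --p--> 1
1 --p--> 1
1 --q--> 5
5 --q--> 1
1 --p--> 1
1 --q--> 5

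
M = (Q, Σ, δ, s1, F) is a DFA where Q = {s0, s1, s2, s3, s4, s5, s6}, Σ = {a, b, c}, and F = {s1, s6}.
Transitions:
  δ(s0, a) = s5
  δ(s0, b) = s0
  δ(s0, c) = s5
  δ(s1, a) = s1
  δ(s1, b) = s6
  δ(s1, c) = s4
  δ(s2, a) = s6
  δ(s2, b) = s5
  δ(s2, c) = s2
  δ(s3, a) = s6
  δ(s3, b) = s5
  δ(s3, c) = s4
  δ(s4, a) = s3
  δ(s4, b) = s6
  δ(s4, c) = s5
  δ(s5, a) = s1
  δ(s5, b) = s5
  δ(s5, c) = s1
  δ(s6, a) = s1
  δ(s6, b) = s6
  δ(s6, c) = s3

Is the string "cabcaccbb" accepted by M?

s1 --c--> s4
s4 --a--> s3
s3 --b--> s5
s5 --c--> s1
s1 --a--> s1
s1 --c--> s4
s4 --c--> s5
s5 --b--> s5
s5 --b--> s5
End in state s5, which is not an accepting state.

rejected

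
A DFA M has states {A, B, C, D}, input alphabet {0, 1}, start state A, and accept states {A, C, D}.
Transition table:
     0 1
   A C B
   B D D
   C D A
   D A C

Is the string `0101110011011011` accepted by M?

A --0--> C
C --1--> A
A --0--> C
C --1--> A
A --1--> B
B --1--> D
D --0--> A
A --0--> C
C --1--> A
A --1--> B
B --0--> D
D --1--> C
C --1--> A
A --0--> C
C --1--> A
A --1--> B
End in state B, which is not an accepting state.

rejected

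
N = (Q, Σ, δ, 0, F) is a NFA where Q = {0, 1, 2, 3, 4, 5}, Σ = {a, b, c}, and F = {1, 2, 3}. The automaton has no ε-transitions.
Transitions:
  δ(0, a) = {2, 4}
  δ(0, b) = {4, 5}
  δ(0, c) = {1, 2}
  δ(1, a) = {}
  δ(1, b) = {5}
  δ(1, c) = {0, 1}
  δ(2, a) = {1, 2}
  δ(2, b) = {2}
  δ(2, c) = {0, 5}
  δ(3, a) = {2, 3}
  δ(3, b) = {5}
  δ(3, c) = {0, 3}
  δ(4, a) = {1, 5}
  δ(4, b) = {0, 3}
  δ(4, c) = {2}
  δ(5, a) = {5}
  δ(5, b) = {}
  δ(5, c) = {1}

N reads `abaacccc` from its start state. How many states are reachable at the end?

Start: {0}
read a: {2, 4}
read b: {0, 2, 3}
read a: {1, 2, 3, 4}
read a: {1, 2, 3, 5}
read c: {0, 1, 3, 5}
read c: {0, 1, 2, 3}
read c: {0, 1, 2, 3, 5}
read c: {0, 1, 2, 3, 5}
Final reachable set {0, 1, 2, 3, 5} has 5 states.

5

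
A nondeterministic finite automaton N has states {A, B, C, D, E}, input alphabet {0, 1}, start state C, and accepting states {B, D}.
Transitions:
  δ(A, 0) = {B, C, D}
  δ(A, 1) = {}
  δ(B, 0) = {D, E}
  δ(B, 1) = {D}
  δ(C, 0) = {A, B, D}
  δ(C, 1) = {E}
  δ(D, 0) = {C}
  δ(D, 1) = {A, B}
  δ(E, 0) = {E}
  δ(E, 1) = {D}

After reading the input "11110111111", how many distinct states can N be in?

Start: {C}
read 1: {E}
read 1: {D}
read 1: {A, B}
read 1: {D}
read 0: {C}
read 1: {E}
read 1: {D}
read 1: {A, B}
read 1: {D}
read 1: {A, B}
read 1: {D}
Final reachable set {D} has 1 state.

1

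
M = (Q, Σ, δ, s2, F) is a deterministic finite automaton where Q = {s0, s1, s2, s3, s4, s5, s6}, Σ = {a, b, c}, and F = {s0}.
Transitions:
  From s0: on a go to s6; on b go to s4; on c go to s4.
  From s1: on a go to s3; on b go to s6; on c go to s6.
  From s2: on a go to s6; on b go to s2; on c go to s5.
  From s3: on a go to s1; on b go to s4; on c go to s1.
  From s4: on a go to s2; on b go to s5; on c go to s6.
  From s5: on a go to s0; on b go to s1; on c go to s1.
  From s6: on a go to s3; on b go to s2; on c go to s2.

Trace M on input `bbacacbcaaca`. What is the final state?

s2 --b--> s2
s2 --b--> s2
s2 --a--> s6
s6 --c--> s2
s2 --a--> s6
s6 --c--> s2
s2 --b--> s2
s2 --c--> s5
s5 --a--> s0
s0 --a--> s6
s6 --c--> s2
s2 --a--> s6

s6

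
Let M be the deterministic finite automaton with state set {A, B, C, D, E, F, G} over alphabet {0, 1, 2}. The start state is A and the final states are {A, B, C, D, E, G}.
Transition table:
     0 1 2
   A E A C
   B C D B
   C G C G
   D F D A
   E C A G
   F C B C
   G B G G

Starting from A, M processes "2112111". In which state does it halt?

A --2--> C
C --1--> C
C --1--> C
C --2--> G
G --1--> G
G --1--> G
G --1--> G

G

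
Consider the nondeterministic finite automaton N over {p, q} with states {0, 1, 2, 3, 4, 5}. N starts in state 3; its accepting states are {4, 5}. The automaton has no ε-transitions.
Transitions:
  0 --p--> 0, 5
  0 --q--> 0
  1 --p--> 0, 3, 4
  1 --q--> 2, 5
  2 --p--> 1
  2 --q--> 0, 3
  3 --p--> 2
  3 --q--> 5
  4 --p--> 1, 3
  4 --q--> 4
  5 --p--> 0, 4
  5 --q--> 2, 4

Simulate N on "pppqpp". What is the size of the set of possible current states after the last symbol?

Start: {3}
read p: {2}
read p: {1}
read p: {0, 3, 4}
read q: {0, 4, 5}
read p: {0, 1, 3, 4, 5}
read p: {0, 1, 2, 3, 4, 5}
Final reachable set {0, 1, 2, 3, 4, 5} has 6 states.

6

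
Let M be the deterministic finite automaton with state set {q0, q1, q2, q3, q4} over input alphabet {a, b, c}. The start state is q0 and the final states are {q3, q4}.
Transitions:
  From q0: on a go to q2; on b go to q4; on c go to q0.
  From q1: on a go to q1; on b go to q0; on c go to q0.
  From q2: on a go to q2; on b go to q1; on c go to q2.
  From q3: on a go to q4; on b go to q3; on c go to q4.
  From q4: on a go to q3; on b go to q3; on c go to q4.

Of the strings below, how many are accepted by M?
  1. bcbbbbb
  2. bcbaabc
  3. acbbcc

bcbbbbb: accepted
bcbaabc: accepted
acbbcc: rejected

2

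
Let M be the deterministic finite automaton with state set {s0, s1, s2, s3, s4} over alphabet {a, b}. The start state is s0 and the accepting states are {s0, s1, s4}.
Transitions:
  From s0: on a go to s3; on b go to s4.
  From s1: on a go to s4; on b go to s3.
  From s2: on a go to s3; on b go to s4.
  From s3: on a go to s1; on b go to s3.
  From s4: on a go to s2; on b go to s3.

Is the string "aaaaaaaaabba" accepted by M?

accepted

s0 --a--> s3
s3 --a--> s1
s1 --a--> s4
s4 --a--> s2
s2 --a--> s3
s3 --a--> s1
s1 --a--> s4
s4 --a--> s2
s2 --a--> s3
s3 --b--> s3
s3 --b--> s3
s3 --a--> s1
End in state s1, which is an accepting state.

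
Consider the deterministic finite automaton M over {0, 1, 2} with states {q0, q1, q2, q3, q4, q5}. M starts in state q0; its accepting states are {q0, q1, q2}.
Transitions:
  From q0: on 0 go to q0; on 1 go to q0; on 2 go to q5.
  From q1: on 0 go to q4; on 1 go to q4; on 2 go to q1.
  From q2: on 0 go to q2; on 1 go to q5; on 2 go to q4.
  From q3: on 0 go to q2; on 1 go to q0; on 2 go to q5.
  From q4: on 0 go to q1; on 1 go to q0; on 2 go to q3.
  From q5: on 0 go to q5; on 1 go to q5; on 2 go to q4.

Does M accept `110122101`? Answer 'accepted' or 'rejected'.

q0 --1--> q0
q0 --1--> q0
q0 --0--> q0
q0 --1--> q0
q0 --2--> q5
q5 --2--> q4
q4 --1--> q0
q0 --0--> q0
q0 --1--> q0
End in state q0, which is an accepting state.

accepted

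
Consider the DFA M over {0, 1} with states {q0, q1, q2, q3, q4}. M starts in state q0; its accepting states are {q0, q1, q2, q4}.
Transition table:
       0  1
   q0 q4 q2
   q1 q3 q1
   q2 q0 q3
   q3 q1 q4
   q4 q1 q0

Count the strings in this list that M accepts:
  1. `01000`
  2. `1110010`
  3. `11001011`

2

`01000`: rejected
`1110010`: accepted
`11001011`: accepted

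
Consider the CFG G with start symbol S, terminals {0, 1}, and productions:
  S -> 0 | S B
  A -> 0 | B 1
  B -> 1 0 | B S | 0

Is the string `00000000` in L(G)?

yes

S ⇒ SB ⇒ SBB ⇒ 0BB ⇒ 0BSB ⇒ 00SB ⇒ 000B ⇒ 000BS ⇒ 000BSS ⇒ 0000SS ⇒ 0000SBS ⇒ 00000BS ⇒ 000000S ⇒ 000000SB ⇒ 0000000B ⇒ 00000000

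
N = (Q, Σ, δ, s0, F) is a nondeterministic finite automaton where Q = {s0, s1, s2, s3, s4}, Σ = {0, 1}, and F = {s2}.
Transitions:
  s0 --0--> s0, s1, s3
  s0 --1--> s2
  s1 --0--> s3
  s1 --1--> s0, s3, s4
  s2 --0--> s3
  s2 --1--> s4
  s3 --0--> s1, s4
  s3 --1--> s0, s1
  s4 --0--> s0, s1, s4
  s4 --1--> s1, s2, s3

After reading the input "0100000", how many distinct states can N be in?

4

Start: {s0}
read 0: {s0, s1, s3}
read 1: {s0, s1, s2, s3, s4}
read 0: {s0, s1, s3, s4}
read 0: {s0, s1, s3, s4}
read 0: {s0, s1, s3, s4}
read 0: {s0, s1, s3, s4}
read 0: {s0, s1, s3, s4}
Final reachable set {s0, s1, s3, s4} has 4 states.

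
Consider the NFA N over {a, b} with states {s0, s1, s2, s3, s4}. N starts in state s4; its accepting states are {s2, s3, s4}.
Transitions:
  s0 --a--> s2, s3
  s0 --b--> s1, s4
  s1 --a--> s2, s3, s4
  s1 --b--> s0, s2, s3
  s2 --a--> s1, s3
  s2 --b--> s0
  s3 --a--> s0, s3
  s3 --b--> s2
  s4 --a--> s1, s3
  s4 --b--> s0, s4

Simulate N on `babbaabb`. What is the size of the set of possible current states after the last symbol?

Start: {s4}
read b: {s0, s4}
read a: {s1, s2, s3}
read b: {s0, s2, s3}
read b: {s0, s1, s2, s4}
read a: {s1, s2, s3, s4}
read a: {s0, s1, s2, s3, s4}
read b: {s0, s1, s2, s3, s4}
read b: {s0, s1, s2, s3, s4}
Final reachable set {s0, s1, s2, s3, s4} has 5 states.

5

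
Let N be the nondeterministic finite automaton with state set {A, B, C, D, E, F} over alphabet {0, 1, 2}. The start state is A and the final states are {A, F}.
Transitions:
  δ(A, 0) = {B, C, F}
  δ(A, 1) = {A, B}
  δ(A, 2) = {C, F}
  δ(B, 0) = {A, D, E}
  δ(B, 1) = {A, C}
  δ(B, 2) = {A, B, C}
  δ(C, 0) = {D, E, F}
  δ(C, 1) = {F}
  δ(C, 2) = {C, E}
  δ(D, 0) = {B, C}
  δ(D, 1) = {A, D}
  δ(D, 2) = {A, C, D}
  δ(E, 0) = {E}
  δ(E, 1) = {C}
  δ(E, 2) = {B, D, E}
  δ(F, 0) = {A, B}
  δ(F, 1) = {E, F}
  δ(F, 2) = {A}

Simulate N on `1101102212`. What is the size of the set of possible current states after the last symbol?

6

Start: {A}
read 1: {A, B}
read 1: {A, B, C}
read 0: {A, B, C, D, E, F}
read 1: {A, B, C, D, E, F}
read 1: {A, B, C, D, E, F}
read 0: {A, B, C, D, E, F}
read 2: {A, B, C, D, E, F}
read 2: {A, B, C, D, E, F}
read 1: {A, B, C, D, E, F}
read 2: {A, B, C, D, E, F}
Final reachable set {A, B, C, D, E, F} has 6 states.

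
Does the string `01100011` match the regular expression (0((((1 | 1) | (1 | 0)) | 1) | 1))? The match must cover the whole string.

no

No split of 01100011 into u·v has 0 matching u and ((((1|1)|(1|0))|1)|1) matching v.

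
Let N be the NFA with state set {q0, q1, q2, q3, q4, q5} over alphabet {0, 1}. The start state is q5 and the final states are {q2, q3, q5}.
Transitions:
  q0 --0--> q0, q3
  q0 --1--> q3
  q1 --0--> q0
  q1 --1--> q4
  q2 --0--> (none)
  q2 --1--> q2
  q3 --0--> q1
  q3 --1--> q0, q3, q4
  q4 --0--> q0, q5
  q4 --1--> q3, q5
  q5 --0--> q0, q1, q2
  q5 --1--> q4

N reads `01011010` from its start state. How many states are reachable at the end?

Start: {q5}
read 0: {q0, q1, q2}
read 1: {q2, q3, q4}
read 0: {q0, q1, q5}
read 1: {q3, q4}
read 1: {q0, q3, q4, q5}
read 0: {q0, q1, q2, q3, q5}
read 1: {q0, q2, q3, q4}
read 0: {q0, q1, q3, q5}
Final reachable set {q0, q1, q3, q5} has 4 states.

4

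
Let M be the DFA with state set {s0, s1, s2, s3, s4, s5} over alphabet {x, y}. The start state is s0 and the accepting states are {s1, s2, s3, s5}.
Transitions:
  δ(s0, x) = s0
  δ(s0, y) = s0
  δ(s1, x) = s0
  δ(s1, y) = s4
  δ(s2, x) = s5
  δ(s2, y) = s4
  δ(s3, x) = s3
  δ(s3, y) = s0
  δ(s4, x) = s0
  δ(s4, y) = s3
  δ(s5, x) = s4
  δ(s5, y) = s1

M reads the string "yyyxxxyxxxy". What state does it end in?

s0

s0 --y--> s0
s0 --y--> s0
s0 --y--> s0
s0 --x--> s0
s0 --x--> s0
s0 --x--> s0
s0 --y--> s0
s0 --x--> s0
s0 --x--> s0
s0 --x--> s0
s0 --y--> s0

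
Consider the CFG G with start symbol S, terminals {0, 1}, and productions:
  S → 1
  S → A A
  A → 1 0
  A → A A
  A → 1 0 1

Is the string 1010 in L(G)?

S ⇒ AA ⇒ 10A ⇒ 1010

yes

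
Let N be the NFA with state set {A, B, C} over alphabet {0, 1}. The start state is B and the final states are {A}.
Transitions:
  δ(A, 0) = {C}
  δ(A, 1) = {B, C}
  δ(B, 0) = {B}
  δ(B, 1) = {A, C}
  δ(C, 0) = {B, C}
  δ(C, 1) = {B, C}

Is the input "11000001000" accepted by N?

Start: {B}
read 1: {A, C}
read 1: {B, C}
read 0: {B, C}
read 0: {B, C}
read 0: {B, C}
read 0: {B, C}
read 0: {B, C}
read 1: {A, B, C}
read 0: {B, C}
read 0: {B, C}
read 0: {B, C}
Reachable ∩ accepting = {} — empty.

rejected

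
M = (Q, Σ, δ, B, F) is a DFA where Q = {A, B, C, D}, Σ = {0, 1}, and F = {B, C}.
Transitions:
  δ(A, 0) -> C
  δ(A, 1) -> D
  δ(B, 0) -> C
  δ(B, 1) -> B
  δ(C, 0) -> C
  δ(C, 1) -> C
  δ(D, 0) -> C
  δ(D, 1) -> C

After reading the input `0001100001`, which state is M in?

C

B --0--> C
C --0--> C
C --0--> C
C --1--> C
C --1--> C
C --0--> C
C --0--> C
C --0--> C
C --0--> C
C --1--> C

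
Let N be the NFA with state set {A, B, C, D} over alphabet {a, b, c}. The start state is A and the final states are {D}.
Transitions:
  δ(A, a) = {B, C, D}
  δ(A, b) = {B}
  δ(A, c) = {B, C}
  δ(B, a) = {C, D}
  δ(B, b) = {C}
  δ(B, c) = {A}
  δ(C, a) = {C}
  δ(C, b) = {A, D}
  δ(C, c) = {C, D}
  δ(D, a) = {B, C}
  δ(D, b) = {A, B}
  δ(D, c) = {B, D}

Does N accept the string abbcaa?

accepted

Start: {A}
read a: {B, C, D}
read b: {A, B, C, D}
read b: {A, B, C, D}
read c: {A, B, C, D}
read a: {B, C, D}
read a: {B, C, D}
Reachable ∩ accepting = {D} — nonempty.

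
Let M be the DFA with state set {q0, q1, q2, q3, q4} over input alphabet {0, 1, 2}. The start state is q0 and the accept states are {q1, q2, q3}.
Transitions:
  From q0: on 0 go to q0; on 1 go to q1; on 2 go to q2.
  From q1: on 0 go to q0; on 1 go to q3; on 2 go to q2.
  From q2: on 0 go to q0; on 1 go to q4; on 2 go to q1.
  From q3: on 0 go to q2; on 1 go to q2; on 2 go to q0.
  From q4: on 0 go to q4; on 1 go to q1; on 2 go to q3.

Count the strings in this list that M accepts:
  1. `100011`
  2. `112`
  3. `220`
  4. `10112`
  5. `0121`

1

`100011`: accepted
`112`: rejected
`220`: rejected
`10112`: rejected
`0121`: rejected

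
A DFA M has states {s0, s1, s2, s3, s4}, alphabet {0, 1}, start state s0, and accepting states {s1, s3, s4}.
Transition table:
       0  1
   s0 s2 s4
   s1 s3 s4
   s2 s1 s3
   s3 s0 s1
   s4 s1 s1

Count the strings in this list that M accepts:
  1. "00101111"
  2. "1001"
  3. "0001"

"00101111": accepted
"1001": accepted
"0001": accepted

3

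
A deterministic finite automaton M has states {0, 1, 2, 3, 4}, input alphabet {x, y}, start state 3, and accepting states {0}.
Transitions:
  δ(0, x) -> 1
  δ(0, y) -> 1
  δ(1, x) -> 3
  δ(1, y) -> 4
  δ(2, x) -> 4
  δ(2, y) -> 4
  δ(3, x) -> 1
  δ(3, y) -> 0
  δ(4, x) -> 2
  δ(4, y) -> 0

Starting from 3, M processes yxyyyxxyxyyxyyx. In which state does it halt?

1

3 --y--> 0
0 --x--> 1
1 --y--> 4
4 --y--> 0
0 --y--> 1
1 --x--> 3
3 --x--> 1
1 --y--> 4
4 --x--> 2
2 --y--> 4
4 --y--> 0
0 --x--> 1
1 --y--> 4
4 --y--> 0
0 --x--> 1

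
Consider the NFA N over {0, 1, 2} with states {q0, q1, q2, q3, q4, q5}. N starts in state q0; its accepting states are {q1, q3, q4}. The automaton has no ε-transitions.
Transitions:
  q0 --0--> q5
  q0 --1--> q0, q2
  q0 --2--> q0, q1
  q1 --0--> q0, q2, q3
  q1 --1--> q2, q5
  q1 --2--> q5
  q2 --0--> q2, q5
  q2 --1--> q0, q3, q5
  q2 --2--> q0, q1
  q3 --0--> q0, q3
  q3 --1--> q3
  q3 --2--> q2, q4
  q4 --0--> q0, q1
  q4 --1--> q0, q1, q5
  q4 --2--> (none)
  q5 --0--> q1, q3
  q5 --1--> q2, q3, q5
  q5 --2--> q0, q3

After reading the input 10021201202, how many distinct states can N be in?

6

Start: {q0}
read 1: {q0, q2}
read 0: {q2, q5}
read 0: {q1, q2, q3, q5}
read 2: {q0, q1, q2, q3, q4, q5}
read 1: {q0, q1, q2, q3, q5}
read 2: {q0, q1, q2, q3, q4, q5}
read 0: {q0, q1, q2, q3, q5}
read 1: {q0, q2, q3, q5}
read 2: {q0, q1, q2, q3, q4}
read 0: {q0, q1, q2, q3, q5}
read 2: {q0, q1, q2, q3, q4, q5}
Final reachable set {q0, q1, q2, q3, q4, q5} has 6 states.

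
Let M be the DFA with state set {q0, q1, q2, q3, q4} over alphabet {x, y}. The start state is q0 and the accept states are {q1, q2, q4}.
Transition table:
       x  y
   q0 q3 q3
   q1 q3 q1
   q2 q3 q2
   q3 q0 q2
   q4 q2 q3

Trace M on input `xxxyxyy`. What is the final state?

q2

q0 --x--> q3
q3 --x--> q0
q0 --x--> q3
q3 --y--> q2
q2 --x--> q3
q3 --y--> q2
q2 --y--> q2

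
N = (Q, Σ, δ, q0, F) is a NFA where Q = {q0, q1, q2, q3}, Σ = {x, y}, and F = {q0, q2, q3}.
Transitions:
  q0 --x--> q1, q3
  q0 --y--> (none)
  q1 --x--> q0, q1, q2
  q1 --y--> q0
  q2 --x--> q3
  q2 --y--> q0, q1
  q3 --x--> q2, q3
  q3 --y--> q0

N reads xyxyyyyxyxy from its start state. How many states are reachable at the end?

0

Start: {q0}
read x: {q1, q3}
read y: {q0}
read x: {q1, q3}
read y: {q0}
read y: {}
The reachable set is empty and stays empty for the remaining 6 symbols.
Final reachable set {} has 0 states.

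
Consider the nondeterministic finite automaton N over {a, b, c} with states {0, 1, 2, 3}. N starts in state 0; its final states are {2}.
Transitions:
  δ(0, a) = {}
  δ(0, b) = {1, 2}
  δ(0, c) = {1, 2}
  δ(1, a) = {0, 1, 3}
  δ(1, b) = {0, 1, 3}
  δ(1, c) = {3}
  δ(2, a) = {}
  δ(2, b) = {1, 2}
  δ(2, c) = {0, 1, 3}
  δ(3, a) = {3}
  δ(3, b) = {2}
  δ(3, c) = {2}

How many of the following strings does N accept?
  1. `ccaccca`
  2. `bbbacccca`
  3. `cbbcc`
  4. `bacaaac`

`ccaccca`: rejected
`bbbacccca`: rejected
`cbbcc`: accepted
`bacaaac`: accepted

2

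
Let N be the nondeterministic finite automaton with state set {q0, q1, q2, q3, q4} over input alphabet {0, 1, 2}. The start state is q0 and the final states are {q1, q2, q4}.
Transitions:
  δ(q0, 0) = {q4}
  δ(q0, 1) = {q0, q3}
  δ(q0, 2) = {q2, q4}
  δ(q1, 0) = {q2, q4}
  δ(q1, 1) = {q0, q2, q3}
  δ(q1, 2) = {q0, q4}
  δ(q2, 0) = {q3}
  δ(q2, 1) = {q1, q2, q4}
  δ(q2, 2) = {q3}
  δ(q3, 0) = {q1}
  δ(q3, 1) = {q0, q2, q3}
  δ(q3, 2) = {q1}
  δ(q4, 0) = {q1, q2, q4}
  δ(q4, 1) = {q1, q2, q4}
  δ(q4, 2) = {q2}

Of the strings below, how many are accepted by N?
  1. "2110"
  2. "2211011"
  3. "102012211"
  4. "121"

"2110": accepted
"2211011": accepted
"102012211": accepted
"121": accepted

4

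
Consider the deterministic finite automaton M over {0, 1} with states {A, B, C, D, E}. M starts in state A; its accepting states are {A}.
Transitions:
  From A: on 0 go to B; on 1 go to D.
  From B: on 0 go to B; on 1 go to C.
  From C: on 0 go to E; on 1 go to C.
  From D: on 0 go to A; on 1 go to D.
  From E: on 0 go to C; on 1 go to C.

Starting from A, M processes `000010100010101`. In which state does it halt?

C

A --0--> B
B --0--> B
B --0--> B
B --0--> B
B --1--> C
C --0--> E
E --1--> C
C --0--> E
E --0--> C
C --0--> E
E --1--> C
C --0--> E
E --1--> C
C --0--> E
E --1--> C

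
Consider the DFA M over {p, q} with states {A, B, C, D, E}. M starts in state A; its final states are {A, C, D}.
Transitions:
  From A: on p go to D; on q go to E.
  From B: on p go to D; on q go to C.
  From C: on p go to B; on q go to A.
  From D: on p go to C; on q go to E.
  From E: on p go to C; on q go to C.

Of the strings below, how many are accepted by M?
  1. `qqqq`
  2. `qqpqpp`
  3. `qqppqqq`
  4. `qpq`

`qqqq`: rejected
`qqpqpp`: accepted
`qqppqqq`: accepted
`qpq`: accepted

3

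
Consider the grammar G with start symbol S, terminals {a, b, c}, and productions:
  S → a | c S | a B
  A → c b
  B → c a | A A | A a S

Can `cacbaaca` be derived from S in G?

S ⇒ cS ⇒ caB ⇒ caAaS ⇒ cacbaS ⇒ cacbaaB ⇒ cacbaaca

yes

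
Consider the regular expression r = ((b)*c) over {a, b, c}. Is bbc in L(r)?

Split as bb·c: (b)* matches bb and c matches c.

yes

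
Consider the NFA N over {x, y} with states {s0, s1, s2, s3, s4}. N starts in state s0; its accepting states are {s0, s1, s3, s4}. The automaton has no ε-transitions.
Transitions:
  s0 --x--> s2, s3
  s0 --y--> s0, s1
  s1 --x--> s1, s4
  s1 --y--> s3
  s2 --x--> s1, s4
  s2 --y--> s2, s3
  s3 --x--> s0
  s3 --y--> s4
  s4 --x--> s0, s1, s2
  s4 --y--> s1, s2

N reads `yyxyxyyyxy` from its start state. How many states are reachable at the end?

5

Start: {s0}
read y: {s0, s1}
read y: {s0, s1, s3}
read x: {s0, s1, s2, s3, s4}
read y: {s0, s1, s2, s3, s4}
read x: {s0, s1, s2, s3, s4}
read y: {s0, s1, s2, s3, s4}
read y: {s0, s1, s2, s3, s4}
read y: {s0, s1, s2, s3, s4}
read x: {s0, s1, s2, s3, s4}
read y: {s0, s1, s2, s3, s4}
Final reachable set {s0, s1, s2, s3, s4} has 5 states.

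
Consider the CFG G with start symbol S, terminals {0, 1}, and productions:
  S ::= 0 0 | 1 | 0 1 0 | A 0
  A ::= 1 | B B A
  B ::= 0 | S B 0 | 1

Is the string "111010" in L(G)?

yes

S ⇒ A0 ⇒ BBA0 ⇒ 1BA0 ⇒ 1SB0A0 ⇒ 11B0A0 ⇒ 1110A0 ⇒ 111010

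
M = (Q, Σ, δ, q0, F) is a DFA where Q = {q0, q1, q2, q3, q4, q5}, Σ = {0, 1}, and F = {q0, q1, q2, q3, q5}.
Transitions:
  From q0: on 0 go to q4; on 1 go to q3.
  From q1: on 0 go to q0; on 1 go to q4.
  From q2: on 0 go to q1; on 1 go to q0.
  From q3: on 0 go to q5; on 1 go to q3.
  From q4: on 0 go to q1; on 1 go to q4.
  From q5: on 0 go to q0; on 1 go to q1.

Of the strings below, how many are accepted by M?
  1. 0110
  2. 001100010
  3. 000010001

2

0110: accepted
001100010: accepted
000010001: rejected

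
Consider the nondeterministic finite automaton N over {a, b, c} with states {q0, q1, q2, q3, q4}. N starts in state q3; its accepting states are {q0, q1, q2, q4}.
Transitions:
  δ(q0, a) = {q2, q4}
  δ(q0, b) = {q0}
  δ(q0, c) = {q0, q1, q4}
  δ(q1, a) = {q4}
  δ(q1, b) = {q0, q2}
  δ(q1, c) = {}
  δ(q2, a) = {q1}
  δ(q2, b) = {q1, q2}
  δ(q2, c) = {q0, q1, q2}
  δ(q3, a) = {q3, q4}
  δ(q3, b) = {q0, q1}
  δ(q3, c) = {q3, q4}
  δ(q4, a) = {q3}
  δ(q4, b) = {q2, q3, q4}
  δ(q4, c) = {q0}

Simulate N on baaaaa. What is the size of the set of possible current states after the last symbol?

Start: {q3}
read b: {q0, q1}
read a: {q2, q4}
read a: {q1, q3}
read a: {q3, q4}
read a: {q3, q4}
read a: {q3, q4}
Final reachable set {q3, q4} has 2 states.

2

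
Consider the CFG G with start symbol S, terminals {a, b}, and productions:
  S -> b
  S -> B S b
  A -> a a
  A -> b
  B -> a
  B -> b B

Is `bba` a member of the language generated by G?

no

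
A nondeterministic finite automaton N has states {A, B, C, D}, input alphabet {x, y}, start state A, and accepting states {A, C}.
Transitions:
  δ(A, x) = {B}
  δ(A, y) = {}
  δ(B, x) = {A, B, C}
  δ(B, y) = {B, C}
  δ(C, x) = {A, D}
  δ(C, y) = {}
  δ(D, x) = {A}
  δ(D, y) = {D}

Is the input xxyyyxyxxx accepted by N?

accepted

Start: {A}
read x: {B}
read x: {A, B, C}
read y: {B, C}
read y: {B, C}
read y: {B, C}
read x: {A, B, C, D}
read y: {B, C, D}
read x: {A, B, C, D}
read x: {A, B, C, D}
read x: {A, B, C, D}
Reachable ∩ accepting = {A, C} — nonempty.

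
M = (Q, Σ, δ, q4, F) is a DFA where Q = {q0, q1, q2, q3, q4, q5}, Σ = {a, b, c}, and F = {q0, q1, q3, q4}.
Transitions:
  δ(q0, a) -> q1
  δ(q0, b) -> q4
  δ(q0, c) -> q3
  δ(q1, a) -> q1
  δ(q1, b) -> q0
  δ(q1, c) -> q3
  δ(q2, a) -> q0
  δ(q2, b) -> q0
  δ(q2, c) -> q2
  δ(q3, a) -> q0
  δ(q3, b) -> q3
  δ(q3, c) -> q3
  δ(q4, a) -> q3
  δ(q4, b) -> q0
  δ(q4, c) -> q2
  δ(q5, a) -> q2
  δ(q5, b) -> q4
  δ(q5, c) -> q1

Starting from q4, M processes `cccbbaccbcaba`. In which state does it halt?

q4 --c--> q2
q2 --c--> q2
q2 --c--> q2
q2 --b--> q0
q0 --b--> q4
q4 --a--> q3
q3 --c--> q3
q3 --c--> q3
q3 --b--> q3
q3 --c--> q3
q3 --a--> q0
q0 --b--> q4
q4 --a--> q3

q3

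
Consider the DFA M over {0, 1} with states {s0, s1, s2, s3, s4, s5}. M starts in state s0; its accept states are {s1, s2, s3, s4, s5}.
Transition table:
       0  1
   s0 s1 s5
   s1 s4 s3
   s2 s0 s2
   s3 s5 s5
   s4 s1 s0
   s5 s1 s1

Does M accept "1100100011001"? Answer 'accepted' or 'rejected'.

rejected

s0 --1--> s5
s5 --1--> s1
s1 --0--> s4
s4 --0--> s1
s1 --1--> s3
s3 --0--> s5
s5 --0--> s1
s1 --0--> s4
s4 --1--> s0
s0 --1--> s5
s5 --0--> s1
s1 --0--> s4
s4 --1--> s0
End in state s0, which is not an accepting state.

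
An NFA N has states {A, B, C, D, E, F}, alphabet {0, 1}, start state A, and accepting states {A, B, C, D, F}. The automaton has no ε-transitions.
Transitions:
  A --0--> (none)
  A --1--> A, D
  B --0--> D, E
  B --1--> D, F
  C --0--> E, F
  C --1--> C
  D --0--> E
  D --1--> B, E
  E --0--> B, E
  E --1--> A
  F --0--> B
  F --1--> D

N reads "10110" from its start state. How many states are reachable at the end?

Start: {A}
read 1: {A, D}
read 0: {E}
read 1: {A}
read 1: {A, D}
read 0: {E}
Final reachable set {E} has 1 state.

1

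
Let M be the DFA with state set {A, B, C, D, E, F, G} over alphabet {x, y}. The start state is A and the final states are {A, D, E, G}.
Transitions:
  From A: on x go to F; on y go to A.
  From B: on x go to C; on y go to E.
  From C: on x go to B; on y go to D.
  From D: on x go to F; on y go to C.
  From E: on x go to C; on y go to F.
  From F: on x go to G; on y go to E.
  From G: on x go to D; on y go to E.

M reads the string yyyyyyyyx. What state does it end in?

A --y--> A
A --y--> A
A --y--> A
A --y--> A
A --y--> A
A --y--> A
A --y--> A
A --y--> A
A --x--> F

F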